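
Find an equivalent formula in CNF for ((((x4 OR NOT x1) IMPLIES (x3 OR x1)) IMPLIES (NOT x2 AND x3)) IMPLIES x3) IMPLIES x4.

((((x4 OR NOT x1) IMPLIES (x3 OR x1)) IMPLIES (NOT x2 AND x3)) IMPLIES x3) IMPLIES x4
≡ NOT ((((x4 OR NOT x1) IMPLIES (x3 OR x1)) IMPLIES (NOT x2 AND x3)) IMPLIES x3) OR x4   — eliminate IMPLIES
≡ NOT (NOT (((x4 OR NOT x1) IMPLIES (x3 OR x1)) IMPLIES (NOT x2 AND x3)) OR x3) OR x4   — eliminate IMPLIES
≡ NOT (NOT (NOT ((x4 OR NOT x1) IMPLIES (x3 OR x1)) OR (NOT x2 AND x3)) OR x3) OR x4   — eliminate IMPLIES
≡ NOT (NOT (NOT (NOT (x4 OR NOT x1) OR x3 OR x1) OR (NOT x2 AND x3)) OR x3) OR x4   — eliminate IMPLIES
≡ (NOT NOT (NOT (NOT (x4 OR NOT x1) OR x3 OR x1) OR (NOT x2 AND x3)) AND NOT x3) OR x4   — De Morgan
≡ ((NOT (NOT (x4 OR NOT x1) OR x3 OR x1) OR (NOT x2 AND x3)) AND NOT x3) OR x4   — double negation
≡ (((NOT NOT (x4 OR NOT x1) AND NOT x3 AND NOT x1) OR (NOT x2 AND x3)) AND NOT x3) OR x4   — De Morgan
≡ ((((x4 OR NOT x1) AND NOT x3 AND NOT x1) OR (NOT x2 AND x3)) AND NOT x3) OR x4   — double negation
≡ (x4 OR NOT x1 OR NOT x2 OR x4) AND (x4 OR NOT x1 OR x3 OR x4) AND (NOT x3 OR NOT x2 OR x4) AND (NOT x3 OR x3 OR x4) AND (NOT x1 OR NOT x2 OR x4) AND (NOT x1 OR x3 OR x4) AND (NOT x3 OR x4)   — distribute OR over AND
≡ (x4 OR NOT x1 OR NOT x2) AND (x4 OR NOT x1 OR x3) AND (NOT x3 OR x4)   — simplify

(x4 OR NOT x1 OR NOT x2) AND (x4 OR NOT x1 OR x3) AND (NOT x3 OR x4)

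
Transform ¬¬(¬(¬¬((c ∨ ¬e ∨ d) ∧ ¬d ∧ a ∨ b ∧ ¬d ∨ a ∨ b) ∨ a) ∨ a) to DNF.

¬¬(¬(¬¬((c ∨ ¬e ∨ d) ∧ ¬d ∧ a ∨ b ∧ ¬d ∨ a ∨ b) ∨ a) ∨ a)
≡ ¬(¬¬((c ∨ ¬e ∨ d) ∧ ¬d ∧ a ∨ b ∧ ¬d ∨ a ∨ b) ∨ a) ∨ a   [double negation]
≡ ¬¬¬((c ∨ ¬e ∨ d) ∧ ¬d ∧ a ∨ b ∧ ¬d ∨ a ∨ b) ∧ ¬a ∨ a   [De Morgan]
≡ ¬((c ∨ ¬e ∨ d) ∧ ¬d ∧ a ∨ b ∧ ¬d ∨ a ∨ b) ∧ ¬a ∨ a   [double negation]
≡ ¬((c ∨ ¬e ∨ d) ∧ ¬d ∧ a) ∧ ¬(b ∧ ¬d) ∧ ¬a ∧ ¬b ∧ ¬a ∨ a   [De Morgan]
≡ (¬(c ∨ ¬e ∨ d) ∨ ¬¬d ∨ ¬a) ∧ ¬(b ∧ ¬d) ∧ ¬a ∧ ¬b ∧ ¬a ∨ a   [De Morgan]
≡ (¬c ∧ ¬¬e ∧ ¬d ∨ ¬¬d ∨ ¬a) ∧ ¬(b ∧ ¬d) ∧ ¬a ∧ ¬b ∧ ¬a ∨ a   [De Morgan]
≡ (¬c ∧ e ∧ ¬d ∨ ¬¬d ∨ ¬a) ∧ ¬(b ∧ ¬d) ∧ ¬a ∧ ¬b ∧ ¬a ∨ a   [double negation]
≡ (¬c ∧ e ∧ ¬d ∨ d ∨ ¬a) ∧ ¬(b ∧ ¬d) ∧ ¬a ∧ ¬b ∧ ¬a ∨ a   [double negation]
≡ (¬c ∧ e ∧ ¬d ∨ d ∨ ¬a) ∧ (¬b ∨ ¬¬d) ∧ ¬a ∧ ¬b ∧ ¬a ∨ a   [De Morgan]
≡ (¬c ∧ e ∧ ¬d ∨ d ∨ ¬a) ∧ (¬b ∨ d) ∧ ¬a ∧ ¬b ∧ ¬a ∨ a   [double negation]
≡ ¬c ∧ e ∧ ¬d ∧ ¬b ∧ ¬a ∧ ¬b ∧ ¬a ∨ ¬c ∧ e ∧ ¬d ∧ d ∧ ¬a ∧ ¬b ∧ ¬a ∨ d ∧ ¬b ∧ ¬a ∧ ¬b ∧ ¬a ∨ d ∧ d ∧ ¬a ∧ ¬b ∧ ¬a ∨ ¬a ∧ ¬b ∧ ¬a ∧ ¬b ∧ ¬a ∨ ¬a ∧ d ∧ ¬a ∧ ¬b ∧ ¬a ∨ a   [distribute ∧ over ∨]
≡ ¬a ∧ ¬b ∨ a   [simplify]

¬a ∧ ¬b ∨ a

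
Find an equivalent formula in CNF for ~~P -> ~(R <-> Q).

~~P -> ~(R <-> Q)
= ~~~P | ~(R <-> Q)   [eliminate ->]
= ~~~P | ~((R -> Q) & (Q -> R))   [eliminate <->]
= ~~~P | ~((~R | Q) & (Q -> R))   [eliminate ->]
= ~~~P | ~((~R | Q) & (~Q | R))   [eliminate ->]
= ~P | ~((~R | Q) & (~Q | R))   [double negation]
= ~P | ~(~R | Q) | ~(~Q | R)   [De Morgan]
= ~P | (~~R & ~Q) | ~(~Q | R)   [De Morgan]
= ~P | (R & ~Q) | ~(~Q | R)   [double negation]
= ~P | (R & ~Q) | (~~Q & ~R)   [De Morgan]
= ~P | (R & ~Q) | (Q & ~R)   [double negation]
= (~P | R | Q) & (~P | R | ~R) & (~P | ~Q | Q) & (~P | ~Q | ~R)   [distribute | over &]
= (~P | R | Q) & (~P | ~Q | ~R)   [simplify]

(~P | R | Q) & (~P | ~Q | ~R)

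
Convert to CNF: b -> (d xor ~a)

b -> (d xor ~a)
≡ ~b | (d xor ~a)   [eliminate ->]
≡ ~b | ((d | ~a) & ~(d & ~a))   [expand xor]
≡ ~b | ((d | ~a) & (~d | ~~a))   [De Morgan]
≡ ~b | ((d | ~a) & (~d | a))   [double negation]
≡ (~b | d | ~a) & (~b | ~d | a)   [distribute | over &]

(~b | d | ~a) & (~b | ~d | a)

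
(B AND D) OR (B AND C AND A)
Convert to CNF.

(B AND D) OR (B AND C AND A)
≡ (B OR B) AND (B OR C) AND (B OR A) AND (D OR B) AND (D OR C) AND (D OR A)
≡ B AND (D OR C) AND (D OR A)

B AND (D OR C) AND (D OR A)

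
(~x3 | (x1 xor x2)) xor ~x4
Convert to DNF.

(~x3 & x4) | (x1 & ~x2 & x4) | (~x1 & x2 & x4) | (x3 & ~x1 & ~x2 & ~x4) | (x3 & x2 & x1 & ~x4)

(~x3 | (x1 xor x2)) xor ~x4
= ((~x3 | (x1 xor x2)) & ~~x4) | (~(~x3 | (x1 xor x2)) & ~x4)   (expand xor)
= ((~x3 | (x1 & ~x2) | (~x1 & x2)) & ~~x4) | (~(~x3 | (x1 xor x2)) & ~x4)   (expand xor)
= ((~x3 | (x1 & ~x2) | (~x1 & x2)) & ~~x4) | (~(~x3 | (x1 & ~x2) | (~x1 & x2)) & ~x4)   (expand xor)
= ((~x3 | (x1 & ~x2) | (~x1 & x2)) & x4) | (~(~x3 | (x1 & ~x2) | (~x1 & x2)) & ~x4)   (double negation)
= ((~x3 | (x1 & ~x2) | (~x1 & x2)) & x4) | (~~x3 & ~(x1 & ~x2) & ~(~x1 & x2) & ~x4)   (De Morgan)
= ((~x3 | (x1 & ~x2) | (~x1 & x2)) & x4) | (x3 & ~(x1 & ~x2) & ~(~x1 & x2) & ~x4)   (double negation)
= ((~x3 | (x1 & ~x2) | (~x1 & x2)) & x4) | (x3 & (~x1 | ~~x2) & ~(~x1 & x2) & ~x4)   (De Morgan)
= ((~x3 | (x1 & ~x2) | (~x1 & x2)) & x4) | (x3 & (~x1 | x2) & ~(~x1 & x2) & ~x4)   (double negation)
= ((~x3 | (x1 & ~x2) | (~x1 & x2)) & x4) | (x3 & (~x1 | x2) & (~~x1 | ~x2) & ~x4)   (De Morgan)
= ((~x3 | (x1 & ~x2) | (~x1 & x2)) & x4) | (x3 & (~x1 | x2) & (x1 | ~x2) & ~x4)   (double negation)
= (~x3 & x4) | (x1 & ~x2 & x4) | (~x1 & x2 & x4) | (x3 & ~x1 & x1 & ~x4) | (x3 & ~x1 & ~x2 & ~x4) | (x3 & x2 & x1 & ~x4) | (x3 & x2 & ~x2 & ~x4)   (distribute & over |)
= (~x3 & x4) | (x1 & ~x2 & x4) | (~x1 & x2 & x4) | (x3 & ~x1 & ~x2 & ~x4) | (x3 & x2 & x1 & ~x4)   (simplify)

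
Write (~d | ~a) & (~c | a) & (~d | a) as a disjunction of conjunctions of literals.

(~d & ~c) | (~d & a)

(~d | ~a) & (~c | a) & (~d | a)
⇔ (~d & ~c & ~d) | (~d & ~c & a) | (~d & a & ~d) | (~d & a & a) | (~a & ~c & ~d) | (~a & ~c & a) | (~a & a & ~d) | (~a & a & a)   (distribute & over |)
⇔ (~d & ~c) | (~d & a)   (simplify)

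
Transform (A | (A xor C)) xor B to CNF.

(A | (A xor C)) xor B
⇔ (A | (A xor C) | B) & ~((A | (A xor C)) & B)   [expand xor]
⇔ (A | ((A | C) & ~(A & C)) | B) & ~((A | (A xor C)) & B)   [expand xor]
⇔ (A | ((A | C) & ~(A & C)) | B) & ~((A | ((A | C) & ~(A & C))) & B)   [expand xor]
⇔ (A | ((A | C) & (~A | ~C)) | B) & ~((A | ((A | C) & ~(A & C))) & B)   [De Morgan]
⇔ (A | ((A | C) & (~A | ~C)) | B) & (~(A | ((A | C) & ~(A & C))) | ~B)   [De Morgan]
⇔ (A | ((A | C) & (~A | ~C)) | B) & ((~A & ~((A | C) & ~(A & C))) | ~B)   [De Morgan]
⇔ (A | ((A | C) & (~A | ~C)) | B) & ((~A & (~(A | C) | ~~(A & C))) | ~B)   [De Morgan]
⇔ (A | ((A | C) & (~A | ~C)) | B) & ((~A & ((~A & ~C) | ~~(A & C))) | ~B)   [De Morgan]
⇔ (A | ((A | C) & (~A | ~C)) | B) & ((~A & ((~A & ~C) | (A & C))) | ~B)   [double negation]
⇔ (A | A | C | B) & (A | ~A | ~C | B) & (~A | ~B) & (~A | A | ~B) & (~A | C | ~B) & (~C | A | ~B) & (~C | C | ~B)   [distribute | over &]
⇔ (A | C | B) & (~A | ~B) & (~C | A | ~B)   [simplify]

(A | C | B) & (~A | ~B) & (~C | A | ~B)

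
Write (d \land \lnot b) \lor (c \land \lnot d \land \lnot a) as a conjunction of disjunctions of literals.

(d \lor c) \land (d \lor \lnot a) \land (\lnot b \lor c) \land (\lnot b \lor \lnot d) \land (\lnot b \lor \lnot a)

(d \land \lnot b) \lor (c \land \lnot d \land \lnot a)
≡ (d \lor c) \land (d \lor \lnot d) \land (d \lor \lnot a) \land (\lnot b \lor c) \land (\lnot b \lor \lnot d) \land (\lnot b \lor \lnot a)   — distribute \lor over \land
≡ (d \lor c) \land (d \lor \lnot a) \land (\lnot b \lor c) \land (\lnot b \lor \lnot d) \land (\lnot b \lor \lnot a)   — simplify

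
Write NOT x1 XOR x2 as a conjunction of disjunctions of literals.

(NOT x1 OR x2) AND (x1 OR NOT x2)

NOT x1 XOR x2
≡ (NOT x1 OR x2) AND NOT (NOT x1 AND x2)   (expand XOR)
≡ (NOT x1 OR x2) AND (NOT NOT x1 OR NOT x2)   (De Morgan)
≡ (NOT x1 OR x2) AND (x1 OR NOT x2)   (double negation)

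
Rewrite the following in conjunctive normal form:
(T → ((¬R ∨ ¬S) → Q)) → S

(T ∨ S) ∧ (¬Q ∨ S)

(T → ((¬R ∨ ¬S) → Q)) → S
≡ ¬(T → ((¬R ∨ ¬S) → Q)) ∨ S   (eliminate →)
≡ ¬(¬T ∨ ((¬R ∨ ¬S) → Q)) ∨ S   (eliminate →)
≡ ¬(¬T ∨ ¬(¬R ∨ ¬S) ∨ Q) ∨ S   (eliminate →)
≡ (¬¬T ∧ ¬¬(¬R ∨ ¬S) ∧ ¬Q) ∨ S   (De Morgan)
≡ (T ∧ ¬¬(¬R ∨ ¬S) ∧ ¬Q) ∨ S   (double negation)
≡ (T ∧ (¬R ∨ ¬S) ∧ ¬Q) ∨ S   (double negation)
≡ (T ∨ S) ∧ (¬R ∨ ¬S ∨ S) ∧ (¬Q ∨ S)   (distribute ∨ over ∧)
≡ (T ∨ S) ∧ (¬Q ∨ S)   (simplify)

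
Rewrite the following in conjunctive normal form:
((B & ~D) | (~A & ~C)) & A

(B | ~A) & (B | ~C) & (~D | ~A) & (~D | ~C) & A

((B & ~D) | (~A & ~C)) & A
≡ (B | ~A) & (B | ~C) & (~D | ~A) & (~D | ~C) & A   — distribute | over &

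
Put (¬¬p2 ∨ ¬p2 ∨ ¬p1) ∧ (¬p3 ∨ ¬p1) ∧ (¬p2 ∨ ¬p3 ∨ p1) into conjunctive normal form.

(¬p3 ∨ ¬p1) ∧ (¬p2 ∨ ¬p3 ∨ p1)

(¬¬p2 ∨ ¬p2 ∨ ¬p1) ∧ (¬p3 ∨ ¬p1) ∧ (¬p2 ∨ ¬p3 ∨ p1)
≡ (p2 ∨ ¬p2 ∨ ¬p1) ∧ (¬p3 ∨ ¬p1) ∧ (¬p2 ∨ ¬p3 ∨ p1)   [double negation]
≡ (¬p3 ∨ ¬p1) ∧ (¬p2 ∨ ¬p3 ∨ p1)   [simplify]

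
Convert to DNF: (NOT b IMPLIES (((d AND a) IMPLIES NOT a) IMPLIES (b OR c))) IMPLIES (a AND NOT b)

(NOT b IMPLIES (((d AND a) IMPLIES NOT a) IMPLIES (b OR c))) IMPLIES (a AND NOT b)
⇔ NOT (NOT b IMPLIES (((d AND a) IMPLIES NOT a) IMPLIES (b OR c))) OR (a AND NOT b)   — eliminate IMPLIES
⇔ NOT (NOT NOT b OR (((d AND a) IMPLIES NOT a) IMPLIES (b OR c))) OR (a AND NOT b)   — eliminate IMPLIES
⇔ NOT (NOT NOT b OR NOT ((d AND a) IMPLIES NOT a) OR b OR c) OR (a AND NOT b)   — eliminate IMPLIES
⇔ NOT (NOT NOT b OR NOT (NOT (d AND a) OR NOT a) OR b OR c) OR (a AND NOT b)   — eliminate IMPLIES
⇔ (NOT NOT NOT b AND NOT NOT (NOT (d AND a) OR NOT a) AND NOT b AND NOT c) OR (a AND NOT b)   — De Morgan
⇔ (NOT b AND NOT NOT (NOT (d AND a) OR NOT a) AND NOT b AND NOT c) OR (a AND NOT b)   — double negation
⇔ (NOT b AND (NOT (d AND a) OR NOT a) AND NOT b AND NOT c) OR (a AND NOT b)   — double negation
⇔ (NOT b AND (NOT d OR NOT a OR NOT a) AND NOT b AND NOT c) OR (a AND NOT b)   — De Morgan
⇔ (NOT b AND NOT d AND NOT b AND NOT c) OR (NOT b AND NOT a AND NOT b AND NOT c) OR (NOT b AND NOT a AND NOT b AND NOT c) OR (a AND NOT b)   — distribute AND over OR
⇔ (NOT b AND NOT d AND NOT c) OR (NOT b AND NOT a AND NOT c) OR (a AND NOT b)   — simplify

(NOT b AND NOT d AND NOT c) OR (NOT b AND NOT a AND NOT c) OR (a AND NOT b)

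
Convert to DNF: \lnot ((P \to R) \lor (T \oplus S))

(P \land \lnot R \land \lnot T \land \lnot S) \lor (P \land \lnot R \land S \land T)

\lnot ((P \to R) \lor (T \oplus S))
≡ \lnot (\lnot P \lor R \lor (T \oplus S))   (eliminate \to)
≡ \lnot (\lnot P \lor R \lor (T \land \lnot S) \lor (\lnot T \land S))   (expand \oplus)
≡ \lnot \lnot P \land \lnot R \land \lnot (T \land \lnot S) \land \lnot (\lnot T \land S)   (De Morgan)
≡ P \land \lnot R \land \lnot (T \land \lnot S) \land \lnot (\lnot T \land S)   (double negation)
≡ P \land \lnot R \land (\lnot T \lor \lnot \lnot S) \land \lnot (\lnot T \land S)   (De Morgan)
≡ P \land \lnot R \land (\lnot T \lor S) \land \lnot (\lnot T \land S)   (double negation)
≡ P \land \lnot R \land (\lnot T \lor S) \land (\lnot \lnot T \lor \lnot S)   (De Morgan)
≡ P \land \lnot R \land (\lnot T \lor S) \land (T \lor \lnot S)   (double negation)
≡ (P \land \lnot R \land \lnot T \land T) \lor (P \land \lnot R \land \lnot T \land \lnot S) \lor (P \land \lnot R \land S \land T) \lor (P \land \lnot R \land S \land \lnot S)   (distribute \land over \lor)
≡ (P \land \lnot R \land \lnot T \land \lnot S) \lor (P \land \lnot R \land S \land T)   (simplify)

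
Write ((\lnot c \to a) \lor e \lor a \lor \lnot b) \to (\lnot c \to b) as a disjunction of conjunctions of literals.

c \lor b

((\lnot c \to a) \lor e \lor a \lor \lnot b) \to (\lnot c \to b)
≡ \lnot ((\lnot c \to a) \lor e \lor a \lor \lnot b) \lor (\lnot c \to b)
≡ \lnot (\lnot \lnot c \lor a \lor e \lor a \lor \lnot b) \lor (\lnot c \to b)
≡ \lnot (\lnot \lnot c \lor a \lor e \lor a \lor \lnot b) \lor \lnot \lnot c \lor b
≡ (\lnot \lnot \lnot c \land \lnot a \land \lnot e \land \lnot a \land \lnot \lnot b) \lor \lnot \lnot c \lor b
≡ (\lnot c \land \lnot a \land \lnot e \land \lnot a \land \lnot \lnot b) \lor \lnot \lnot c \lor b
≡ (\lnot c \land \lnot a \land \lnot e \land \lnot a \land b) \lor \lnot \lnot c \lor b
≡ (\lnot c \land \lnot a \land \lnot e \land \lnot a \land b) \lor c \lor b
≡ c \lor b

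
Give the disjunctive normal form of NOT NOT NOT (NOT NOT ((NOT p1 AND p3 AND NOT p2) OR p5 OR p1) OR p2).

NOT p3 AND NOT p5 AND NOT p1 AND NOT p2

NOT NOT NOT (NOT NOT ((NOT p1 AND p3 AND NOT p2) OR p5 OR p1) OR p2)
≡ NOT (NOT NOT ((NOT p1 AND p3 AND NOT p2) OR p5 OR p1) OR p2)
≡ NOT NOT NOT ((NOT p1 AND p3 AND NOT p2) OR p5 OR p1) AND NOT p2
≡ NOT ((NOT p1 AND p3 AND NOT p2) OR p5 OR p1) AND NOT p2
≡ NOT (NOT p1 AND p3 AND NOT p2) AND NOT p5 AND NOT p1 AND NOT p2
≡ (NOT NOT p1 OR NOT p3 OR NOT NOT p2) AND NOT p5 AND NOT p1 AND NOT p2
≡ (p1 OR NOT p3 OR NOT NOT p2) AND NOT p5 AND NOT p1 AND NOT p2
≡ (p1 OR NOT p3 OR p2) AND NOT p5 AND NOT p1 AND NOT p2
≡ (p1 AND NOT p5 AND NOT p1 AND NOT p2) OR (NOT p3 AND NOT p5 AND NOT p1 AND NOT p2) OR (p2 AND NOT p5 AND NOT p1 AND NOT p2)
≡ NOT p3 AND NOT p5 AND NOT p1 AND NOT p2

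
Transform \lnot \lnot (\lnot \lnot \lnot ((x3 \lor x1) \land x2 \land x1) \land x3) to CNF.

\lnot \lnot (\lnot \lnot \lnot ((x3 \lor x1) \land x2 \land x1) \land x3)
= \lnot \lnot \lnot ((x3 \lor x1) \land x2 \land x1) \land x3   (double negation)
= \lnot ((x3 \lor x1) \land x2 \land x1) \land x3   (double negation)
= (\lnot (x3 \lor x1) \lor \lnot x2 \lor \lnot x1) \land x3   (De Morgan)
= ((\lnot x3 \land \lnot x1) \lor \lnot x2 \lor \lnot x1) \land x3   (De Morgan)
= (\lnot x3 \lor \lnot x2 \lor \lnot x1) \land (\lnot x1 \lor \lnot x2 \lor \lnot x1) \land x3   (distribute \lor over \land)
= (\lnot x1 \lor \lnot x2) \land x3   (simplify)

(\lnot x1 \lor \lnot x2) \land x3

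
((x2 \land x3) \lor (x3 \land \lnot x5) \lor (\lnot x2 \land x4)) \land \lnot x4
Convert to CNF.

((x2 \land x3) \lor (x3 \land \lnot x5) \lor (\lnot x2 \land x4)) \land \lnot x4
≡ (x2 \lor x3 \lor \lnot x2) \land (x2 \lor x3 \lor x4) \land (x2 \lor \lnot x5 \lor \lnot x2) \land (x2 \lor \lnot x5 \lor x4) \land (x3 \lor x3 \lor \lnot x2) \land (x3 \lor x3 \lor x4) \land (x3 \lor \lnot x5 \lor \lnot x2) \land (x3 \lor \lnot x5 \lor x4) \land \lnot x4
≡ (x2 \lor \lnot x5 \lor x4) \land (x3 \lor \lnot x2) \land (x3 \lor x4) \land \lnot x4

(x2 \lor \lnot x5 \lor x4) \land (x3 \lor \lnot x2) \land (x3 \lor x4) \land \lnot x4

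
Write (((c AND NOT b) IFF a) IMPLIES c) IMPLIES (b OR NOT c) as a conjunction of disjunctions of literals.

(((c AND NOT b) IFF a) IMPLIES c) IMPLIES (b OR NOT c)
⇔ NOT (((c AND NOT b) IFF a) IMPLIES c) OR b OR NOT c
⇔ NOT (NOT ((c AND NOT b) IFF a) OR c) OR b OR NOT c
⇔ NOT (NOT (((c AND NOT b) IMPLIES a) AND (a IMPLIES (c AND NOT b))) OR c) OR b OR NOT c
⇔ NOT (NOT ((NOT (c AND NOT b) OR a) AND (a IMPLIES (c AND NOT b))) OR c) OR b OR NOT c
⇔ NOT (NOT ((NOT (c AND NOT b) OR a) AND (NOT a OR (c AND NOT b))) OR c) OR b OR NOT c
⇔ (NOT NOT ((NOT (c AND NOT b) OR a) AND (NOT a OR (c AND NOT b))) AND NOT c) OR b OR NOT c
⇔ ((NOT (c AND NOT b) OR a) AND (NOT a OR (c AND NOT b)) AND NOT c) OR b OR NOT c
⇔ ((NOT c OR NOT NOT b OR a) AND (NOT a OR (c AND NOT b)) AND NOT c) OR b OR NOT c
⇔ ((NOT c OR b OR a) AND (NOT a OR (c AND NOT b)) AND NOT c) OR b OR NOT c
⇔ (NOT c OR b OR a OR b OR NOT c) AND (NOT a OR c OR b OR NOT c) AND (NOT a OR NOT b OR b OR NOT c) AND (NOT c OR b OR NOT c)
⇔ NOT c OR b

NOT c OR b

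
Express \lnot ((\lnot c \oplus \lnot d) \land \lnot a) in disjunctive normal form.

\lnot ((\lnot c \oplus \lnot d) \land \lnot a)
= \lnot (((\lnot c \land \lnot \lnot d) \lor (\lnot \lnot c \land \lnot d)) \land \lnot a)   [expand \oplus]
= \lnot ((\lnot c \land \lnot \lnot d) \lor (\lnot \lnot c \land \lnot d)) \lor \lnot \lnot a   [De Morgan]
= (\lnot (\lnot c \land \lnot \lnot d) \land \lnot (\lnot \lnot c \land \lnot d)) \lor \lnot \lnot a   [De Morgan]
= ((\lnot \lnot c \lor \lnot \lnot \lnot d) \land \lnot (\lnot \lnot c \land \lnot d)) \lor \lnot \lnot a   [De Morgan]
= ((c \lor \lnot \lnot \lnot d) \land \lnot (\lnot \lnot c \land \lnot d)) \lor \lnot \lnot a   [double negation]
= ((c \lor \lnot d) \land \lnot (\lnot \lnot c \land \lnot d)) \lor \lnot \lnot a   [double negation]
= ((c \lor \lnot d) \land (\lnot \lnot \lnot c \lor \lnot \lnot d)) \lor \lnot \lnot a   [De Morgan]
= ((c \lor \lnot d) \land (\lnot c \lor \lnot \lnot d)) \lor \lnot \lnot a   [double negation]
= ((c \lor \lnot d) \land (\lnot c \lor d)) \lor \lnot \lnot a   [double negation]
= ((c \lor \lnot d) \land (\lnot c \lor d)) \lor a   [double negation]
= (c \land \lnot c) \lor (c \land d) \lor (\lnot d \land \lnot c) \lor (\lnot d \land d) \lor a   [distribute \land over \lor]
= (c \land d) \lor (\lnot d \land \lnot c) \lor a   [simplify]

(c \land d) \lor (\lnot d \land \lnot c) \lor a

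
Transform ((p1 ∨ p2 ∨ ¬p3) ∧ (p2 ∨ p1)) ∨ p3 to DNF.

p1 ∨ p2 ∨ p3

((p1 ∨ p2 ∨ ¬p3) ∧ (p2 ∨ p1)) ∨ p3
= (p1 ∧ p2) ∨ (p1 ∧ p1) ∨ (p2 ∧ p2) ∨ (p2 ∧ p1) ∨ (¬p3 ∧ p2) ∨ (¬p3 ∧ p1) ∨ p3   [distribute ∧ over ∨]
= p1 ∨ p2 ∨ p3   [simplify]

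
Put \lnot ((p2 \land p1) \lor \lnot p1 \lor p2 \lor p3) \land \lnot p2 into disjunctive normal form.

\lnot ((p2 \land p1) \lor \lnot p1 \lor p2 \lor p3) \land \lnot p2
≡ \lnot (p2 \land p1) \land \lnot \lnot p1 \land \lnot p2 \land \lnot p3 \land \lnot p2   [De Morgan]
≡ (\lnot p2 \lor \lnot p1) \land \lnot \lnot p1 \land \lnot p2 \land \lnot p3 \land \lnot p2   [De Morgan]
≡ (\lnot p2 \lor \lnot p1) \land p1 \land \lnot p2 \land \lnot p3 \land \lnot p2   [double negation]
≡ (\lnot p2 \land p1 \land \lnot p2 \land \lnot p3 \land \lnot p2) \lor (\lnot p1 \land p1 \land \lnot p2 \land \lnot p3 \land \lnot p2)   [distribute \land over \lor]
≡ \lnot p2 \land p1 \land \lnot p3   [simplify]

\lnot p2 \land p1 \land \lnot p3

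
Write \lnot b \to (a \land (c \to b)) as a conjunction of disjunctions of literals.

\lnot b \to (a \land (c \to b))
≡ \lnot \lnot b \lor (a \land (c \to b))   — eliminate \to
≡ \lnot \lnot b \lor (a \land (\lnot c \lor b))   — eliminate \to
≡ b \lor (a \land (\lnot c \lor b))   — double negation
≡ (b \lor a) \land (b \lor \lnot c \lor b)   — distribute \lor over \land
≡ (b \lor a) \land (b \lor \lnot c)   — simplify

(b \lor a) \land (b \lor \lnot c)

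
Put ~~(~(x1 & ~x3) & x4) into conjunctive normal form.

(~x1 | x3) & x4

~~(~(x1 & ~x3) & x4)
= ~(x1 & ~x3) & x4
= (~x1 | ~~x3) & x4
= (~x1 | x3) & x4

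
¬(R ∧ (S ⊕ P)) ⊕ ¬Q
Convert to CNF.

(¬R ∨ ¬S ∨ P ∨ ¬Q) ∧ (¬R ∨ ¬P ∨ S ∨ ¬Q) ∧ (R ∨ Q) ∧ (S ∨ P ∨ Q) ∧ (¬S ∨ ¬P ∨ Q)

¬(R ∧ (S ⊕ P)) ⊕ ¬Q
≡ (¬(R ∧ (S ⊕ P)) ∨ ¬Q) ∧ ¬(¬(R ∧ (S ⊕ P)) ∧ ¬Q)   (expand ⊕)
≡ (¬(R ∧ (S ∨ P) ∧ ¬(S ∧ P)) ∨ ¬Q) ∧ ¬(¬(R ∧ (S ⊕ P)) ∧ ¬Q)   (expand ⊕)
≡ (¬(R ∧ (S ∨ P) ∧ ¬(S ∧ P)) ∨ ¬Q) ∧ ¬(¬(R ∧ (S ∨ P) ∧ ¬(S ∧ P)) ∧ ¬Q)   (expand ⊕)
≡ (¬R ∨ ¬(S ∨ P) ∨ ¬¬(S ∧ P) ∨ ¬Q) ∧ ¬(¬(R ∧ (S ∨ P) ∧ ¬(S ∧ P)) ∧ ¬Q)   (De Morgan)
≡ (¬R ∨ (¬S ∧ ¬P) ∨ ¬¬(S ∧ P) ∨ ¬Q) ∧ ¬(¬(R ∧ (S ∨ P) ∧ ¬(S ∧ P)) ∧ ¬Q)   (De Morgan)
≡ (¬R ∨ (¬S ∧ ¬P) ∨ (S ∧ P) ∨ ¬Q) ∧ ¬(¬(R ∧ (S ∨ P) ∧ ¬(S ∧ P)) ∧ ¬Q)   (double negation)
≡ (¬R ∨ (¬S ∧ ¬P) ∨ (S ∧ P) ∨ ¬Q) ∧ (¬¬(R ∧ (S ∨ P) ∧ ¬(S ∧ P)) ∨ ¬¬Q)   (De Morgan)
≡ (¬R ∨ (¬S ∧ ¬P) ∨ (S ∧ P) ∨ ¬Q) ∧ ((R ∧ (S ∨ P) ∧ ¬(S ∧ P)) ∨ ¬¬Q)   (double negation)
≡ (¬R ∨ (¬S ∧ ¬P) ∨ (S ∧ P) ∨ ¬Q) ∧ ((R ∧ (S ∨ P) ∧ (¬S ∨ ¬P)) ∨ ¬¬Q)   (De Morgan)
≡ (¬R ∨ (¬S ∧ ¬P) ∨ (S ∧ P) ∨ ¬Q) ∧ ((R ∧ (S ∨ P) ∧ (¬S ∨ ¬P)) ∨ Q)   (double negation)
≡ (¬R ∨ ¬S ∨ S ∨ ¬Q) ∧ (¬R ∨ ¬S ∨ P ∨ ¬Q) ∧ (¬R ∨ ¬P ∨ S ∨ ¬Q) ∧ (¬R ∨ ¬P ∨ P ∨ ¬Q) ∧ (R ∨ Q) ∧ (S ∨ P ∨ Q) ∧ (¬S ∨ ¬P ∨ Q)   (distribute ∨ over ∧)
≡ (¬R ∨ ¬S ∨ P ∨ ¬Q) ∧ (¬R ∨ ¬P ∨ S ∨ ¬Q) ∧ (R ∨ Q) ∧ (S ∨ P ∨ Q) ∧ (¬S ∨ ¬P ∨ Q)   (simplify)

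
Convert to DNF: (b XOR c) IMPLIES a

(NOT b AND NOT c) OR (c AND b) OR a

(b XOR c) IMPLIES a
⇔ NOT (b XOR c) OR a   [eliminate IMPLIES]
⇔ NOT ((b AND NOT c) OR (NOT b AND c)) OR a   [expand XOR]
⇔ (NOT (b AND NOT c) AND NOT (NOT b AND c)) OR a   [De Morgan]
⇔ ((NOT b OR NOT NOT c) AND NOT (NOT b AND c)) OR a   [De Morgan]
⇔ ((NOT b OR c) AND NOT (NOT b AND c)) OR a   [double negation]
⇔ ((NOT b OR c) AND (NOT NOT b OR NOT c)) OR a   [De Morgan]
⇔ ((NOT b OR c) AND (b OR NOT c)) OR a   [double negation]
⇔ (NOT b AND b) OR (NOT b AND NOT c) OR (c AND b) OR (c AND NOT c) OR a   [distribute AND over OR]
⇔ (NOT b AND NOT c) OR (c AND b) OR a   [simplify]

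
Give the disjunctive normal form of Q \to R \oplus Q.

\lnot Q \lor \lnot R \land Q

Q \to R \oplus Q
= \lnot Q \lor (R \oplus Q)
= \lnot Q \lor R \land \lnot Q \lor \lnot R \land Q
= \lnot Q \lor \lnot R \land Q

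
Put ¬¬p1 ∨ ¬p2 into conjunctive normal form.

¬¬p1 ∨ ¬p2
≡ p1 ∨ ¬p2   [double negation]

p1 ∨ ¬p2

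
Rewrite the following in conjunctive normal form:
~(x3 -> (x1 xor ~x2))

~(x3 -> (x1 xor ~x2))
= ~(~x3 | (x1 xor ~x2))
= ~(~x3 | ((x1 | ~x2) & ~(x1 & ~x2)))
= ~~x3 & ~((x1 | ~x2) & ~(x1 & ~x2))
= x3 & ~((x1 | ~x2) & ~(x1 & ~x2))
= x3 & (~(x1 | ~x2) | ~~(x1 & ~x2))
= x3 & ((~x1 & ~~x2) | ~~(x1 & ~x2))
= x3 & ((~x1 & x2) | ~~(x1 & ~x2))
= x3 & ((~x1 & x2) | (x1 & ~x2))
= x3 & (~x1 | x1) & (~x1 | ~x2) & (x2 | x1) & (x2 | ~x2)
= x3 & (~x1 | ~x2) & (x2 | x1)

x3 & (~x1 | ~x2) & (x2 | x1)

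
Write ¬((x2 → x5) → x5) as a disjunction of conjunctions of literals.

¬((x2 → x5) → x5)
≡ ¬(¬(x2 → x5) ∨ x5)
≡ ¬(¬(¬x2 ∨ x5) ∨ x5)
≡ ¬¬(¬x2 ∨ x5) ∧ ¬x5
≡ (¬x2 ∨ x5) ∧ ¬x5
≡ (¬x2 ∧ ¬x5) ∨ (x5 ∧ ¬x5)
≡ ¬x2 ∧ ¬x5

¬x2 ∧ ¬x5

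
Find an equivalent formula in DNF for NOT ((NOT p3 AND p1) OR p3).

NOT ((NOT p3 AND p1) OR p3)
⇔ NOT (NOT p3 AND p1) AND NOT p3   (De Morgan)
⇔ (NOT NOT p3 OR NOT p1) AND NOT p3   (De Morgan)
⇔ (p3 OR NOT p1) AND NOT p3   (double negation)
⇔ (p3 AND NOT p3) OR (NOT p1 AND NOT p3)   (distribute AND over OR)
⇔ NOT p1 AND NOT p3   (simplify)

NOT p1 AND NOT p3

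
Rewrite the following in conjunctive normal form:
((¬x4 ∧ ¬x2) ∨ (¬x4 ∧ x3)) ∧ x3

((¬x4 ∧ ¬x2) ∨ (¬x4 ∧ x3)) ∧ x3
= (¬x4 ∨ ¬x4) ∧ (¬x4 ∨ x3) ∧ (¬x2 ∨ ¬x4) ∧ (¬x2 ∨ x3) ∧ x3   [distribute ∨ over ∧]
= ¬x4 ∧ x3   [simplify]

¬x4 ∧ x3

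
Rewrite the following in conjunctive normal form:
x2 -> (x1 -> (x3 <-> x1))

~x2 | ~x1 | x3

x2 -> (x1 -> (x3 <-> x1))
⇔ ~x2 | (x1 -> (x3 <-> x1))   [eliminate ->]
⇔ ~x2 | ~x1 | (x3 <-> x1)   [eliminate ->]
⇔ ~x2 | ~x1 | ((x3 -> x1) & (x1 -> x3))   [eliminate <->]
⇔ ~x2 | ~x1 | ((~x3 | x1) & (x1 -> x3))   [eliminate ->]
⇔ ~x2 | ~x1 | ((~x3 | x1) & (~x1 | x3))   [eliminate ->]
⇔ (~x2 | ~x1 | ~x3 | x1) & (~x2 | ~x1 | ~x1 | x3)   [distribute | over &]
⇔ ~x2 | ~x1 | x3   [simplify]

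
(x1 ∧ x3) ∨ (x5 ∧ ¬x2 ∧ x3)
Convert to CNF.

(x1 ∧ x3) ∨ (x5 ∧ ¬x2 ∧ x3)
= (x1 ∨ x5) ∧ (x1 ∨ ¬x2) ∧ (x1 ∨ x3) ∧ (x3 ∨ x5) ∧ (x3 ∨ ¬x2) ∧ (x3 ∨ x3)   [distribute ∨ over ∧]
= (x1 ∨ x5) ∧ (x1 ∨ ¬x2) ∧ x3   [simplify]

(x1 ∨ x5) ∧ (x1 ∨ ¬x2) ∧ x3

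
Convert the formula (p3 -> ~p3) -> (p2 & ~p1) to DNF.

(p3 -> ~p3) -> (p2 & ~p1)
≡ ~(p3 -> ~p3) | (p2 & ~p1)   [eliminate ->]
≡ ~(~p3 | ~p3) | (p2 & ~p1)   [eliminate ->]
≡ (~~p3 & ~~p3) | (p2 & ~p1)   [De Morgan]
≡ (p3 & ~~p3) | (p2 & ~p1)   [double negation]
≡ (p3 & p3) | (p2 & ~p1)   [double negation]
≡ p3 | (p2 & ~p1)   [simplify]

p3 | (p2 & ~p1)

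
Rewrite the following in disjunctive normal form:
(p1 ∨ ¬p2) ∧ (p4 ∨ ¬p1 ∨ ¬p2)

(p1 ∧ p4) ∨ ¬p2

(p1 ∨ ¬p2) ∧ (p4 ∨ ¬p1 ∨ ¬p2)
≡ (p1 ∧ p4) ∨ (p1 ∧ ¬p1) ∨ (p1 ∧ ¬p2) ∨ (¬p2 ∧ p4) ∨ (¬p2 ∧ ¬p1) ∨ (¬p2 ∧ ¬p2)   (distribute ∧ over ∨)
≡ (p1 ∧ p4) ∨ ¬p2   (simplify)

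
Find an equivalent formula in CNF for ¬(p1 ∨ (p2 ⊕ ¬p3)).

¬p1 ∧ (¬p2 ∨ ¬p3) ∧ (p3 ∨ p2)

¬(p1 ∨ (p2 ⊕ ¬p3))
⇔ ¬(p1 ∨ ((p2 ∨ ¬p3) ∧ ¬(p2 ∧ ¬p3)))
⇔ ¬p1 ∧ ¬((p2 ∨ ¬p3) ∧ ¬(p2 ∧ ¬p3))
⇔ ¬p1 ∧ (¬(p2 ∨ ¬p3) ∨ ¬¬(p2 ∧ ¬p3))
⇔ ¬p1 ∧ ((¬p2 ∧ ¬¬p3) ∨ ¬¬(p2 ∧ ¬p3))
⇔ ¬p1 ∧ ((¬p2 ∧ p3) ∨ ¬¬(p2 ∧ ¬p3))
⇔ ¬p1 ∧ ((¬p2 ∧ p3) ∨ (p2 ∧ ¬p3))
⇔ ¬p1 ∧ (¬p2 ∨ p2) ∧ (¬p2 ∨ ¬p3) ∧ (p3 ∨ p2) ∧ (p3 ∨ ¬p3)
⇔ ¬p1 ∧ (¬p2 ∨ ¬p3) ∧ (p3 ∨ p2)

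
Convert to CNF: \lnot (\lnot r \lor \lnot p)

r \land p

\lnot (\lnot r \lor \lnot p)
≡ \lnot \lnot r \land \lnot \lnot p   [De Morgan]
≡ r \land \lnot \lnot p   [double negation]
≡ r \land p   [double negation]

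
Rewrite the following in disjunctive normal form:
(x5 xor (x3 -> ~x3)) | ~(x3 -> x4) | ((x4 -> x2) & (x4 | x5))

(x5 & x3) | (~x5 & ~x3) | (x3 & ~x4) | (~x4 & x5) | (x2 & x4) | (x2 & x5)

(x5 xor (x3 -> ~x3)) | ~(x3 -> x4) | ((x4 -> x2) & (x4 | x5))
≡ (x5 & ~(x3 -> ~x3)) | (~x5 & (x3 -> ~x3)) | ~(x3 -> x4) | ((x4 -> x2) & (x4 | x5))   — expand xor
≡ (x5 & ~(~x3 | ~x3)) | (~x5 & (x3 -> ~x3)) | ~(x3 -> x4) | ((x4 -> x2) & (x4 | x5))   — eliminate ->
≡ (x5 & ~(~x3 | ~x3)) | (~x5 & (~x3 | ~x3)) | ~(x3 -> x4) | ((x4 -> x2) & (x4 | x5))   — eliminate ->
≡ (x5 & ~(~x3 | ~x3)) | (~x5 & (~x3 | ~x3)) | ~(~x3 | x4) | ((x4 -> x2) & (x4 | x5))   — eliminate ->
≡ (x5 & ~(~x3 | ~x3)) | (~x5 & (~x3 | ~x3)) | ~(~x3 | x4) | ((~x4 | x2) & (x4 | x5))   — eliminate ->
≡ (x5 & ~~x3 & ~~x3) | (~x5 & (~x3 | ~x3)) | ~(~x3 | x4) | ((~x4 | x2) & (x4 | x5))   — De Morgan
≡ (x5 & x3 & ~~x3) | (~x5 & (~x3 | ~x3)) | ~(~x3 | x4) | ((~x4 | x2) & (x4 | x5))   — double negation
≡ (x5 & x3 & x3) | (~x5 & (~x3 | ~x3)) | ~(~x3 | x4) | ((~x4 | x2) & (x4 | x5))   — double negation
≡ (x5 & x3 & x3) | (~x5 & (~x3 | ~x3)) | (~~x3 & ~x4) | ((~x4 | x2) & (x4 | x5))   — De Morgan
≡ (x5 & x3 & x3) | (~x5 & (~x3 | ~x3)) | (x3 & ~x4) | ((~x4 | x2) & (x4 | x5))   — double negation
≡ (x5 & x3 & x3) | (~x5 & ~x3) | (~x5 & ~x3) | (x3 & ~x4) | (~x4 & x4) | (~x4 & x5) | (x2 & x4) | (x2 & x5)   — distribute & over |
≡ (x5 & x3) | (~x5 & ~x3) | (x3 & ~x4) | (~x4 & x5) | (x2 & x4) | (x2 & x5)   — simplify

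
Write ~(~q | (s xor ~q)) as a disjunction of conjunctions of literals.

~(~q | (s xor ~q))
⇔ ~(~q | (s & ~~q) | (~s & ~q))   [expand xor]
⇔ ~~q & ~(s & ~~q) & ~(~s & ~q)   [De Morgan]
⇔ q & ~(s & ~~q) & ~(~s & ~q)   [double negation]
⇔ q & (~s | ~~~q) & ~(~s & ~q)   [De Morgan]
⇔ q & (~s | ~q) & ~(~s & ~q)   [double negation]
⇔ q & (~s | ~q) & (~~s | ~~q)   [De Morgan]
⇔ q & (~s | ~q) & (s | ~~q)   [double negation]
⇔ q & (~s | ~q) & (s | q)   [double negation]
⇔ (q & ~s & s) | (q & ~s & q) | (q & ~q & s) | (q & ~q & q)   [distribute & over |]
⇔ q & ~s   [simplify]

q & ~s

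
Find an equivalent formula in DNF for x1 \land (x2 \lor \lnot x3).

(x1 \land x2) \lor (x1 \land \lnot x3)

x1 \land (x2 \lor \lnot x3)
≡ (x1 \land x2) \lor (x1 \land \lnot x3)   (distribute \land over \lor)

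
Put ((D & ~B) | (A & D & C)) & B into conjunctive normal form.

((D & ~B) | (A & D & C)) & B
≡ (D | A) & (D | D) & (D | C) & (~B | A) & (~B | D) & (~B | C) & B
≡ D & (~B | A) & (~B | C) & B

D & (~B | A) & (~B | C) & B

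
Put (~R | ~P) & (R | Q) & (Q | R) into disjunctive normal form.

(~R & Q) | (~P & R) | (~P & Q)

(~R | ~P) & (R | Q) & (Q | R)
⇔ (~R & R & Q) | (~R & R & R) | (~R & Q & Q) | (~R & Q & R) | (~P & R & Q) | (~P & R & R) | (~P & Q & Q) | (~P & Q & R)   [distribute & over |]
⇔ (~R & Q) | (~P & R) | (~P & Q)   [simplify]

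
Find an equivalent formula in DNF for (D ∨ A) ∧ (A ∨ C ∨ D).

D ∨ A

(D ∨ A) ∧ (A ∨ C ∨ D)
≡ (D ∧ A) ∨ (D ∧ C) ∨ (D ∧ D) ∨ (A ∧ A) ∨ (A ∧ C) ∨ (A ∧ D)   (distribute ∧ over ∨)
≡ D ∨ A   (simplify)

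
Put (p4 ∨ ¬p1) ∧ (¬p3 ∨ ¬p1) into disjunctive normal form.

p4 ∧ ¬p3 ∨ ¬p1

(p4 ∨ ¬p1) ∧ (¬p3 ∨ ¬p1)
≡ p4 ∧ ¬p3 ∨ p4 ∧ ¬p1 ∨ ¬p1 ∧ ¬p3 ∨ ¬p1 ∧ ¬p1   [distribute ∧ over ∨]
≡ p4 ∧ ¬p3 ∨ ¬p1   [simplify]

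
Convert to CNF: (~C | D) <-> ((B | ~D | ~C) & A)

(~C | D) <-> ((B | ~D | ~C) & A)
= ((~C | D) -> ((B | ~D | ~C) & A)) & (((B | ~D | ~C) & A) -> (~C | D))   [eliminate <->]
= (~(~C | D) | ((B | ~D | ~C) & A)) & (((B | ~D | ~C) & A) -> (~C | D))   [eliminate ->]
= (~(~C | D) | ((B | ~D | ~C) & A)) & (~((B | ~D | ~C) & A) | ~C | D)   [eliminate ->]
= ((~~C & ~D) | ((B | ~D | ~C) & A)) & (~((B | ~D | ~C) & A) | ~C | D)   [De Morgan]
= ((C & ~D) | ((B | ~D | ~C) & A)) & (~((B | ~D | ~C) & A) | ~C | D)   [double negation]
= ((C & ~D) | ((B | ~D | ~C) & A)) & (~(B | ~D | ~C) | ~A | ~C | D)   [De Morgan]
= ((C & ~D) | ((B | ~D | ~C) & A)) & ((~B & ~~D & ~~C) | ~A | ~C | D)   [De Morgan]
= ((C & ~D) | ((B | ~D | ~C) & A)) & ((~B & D & ~~C) | ~A | ~C | D)   [double negation]
= ((C & ~D) | ((B | ~D | ~C) & A)) & ((~B & D & C) | ~A | ~C | D)   [double negation]
= (C | B | ~D | ~C) & (C | A) & (~D | B | ~D | ~C) & (~D | A) & (~B | ~A | ~C | D) & (D | ~A | ~C | D) & (C | ~A | ~C | D)   [distribute | over &]
= (C | A) & (~D | B | ~C) & (~D | A) & (D | ~A | ~C)   [simplify]

(C | A) & (~D | B | ~C) & (~D | A) & (D | ~A | ~C)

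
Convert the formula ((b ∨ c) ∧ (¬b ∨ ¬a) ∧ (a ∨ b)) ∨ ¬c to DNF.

(b ∧ ¬a) ∨ (c ∧ ¬b ∧ a) ∨ ¬c

((b ∨ c) ∧ (¬b ∨ ¬a) ∧ (a ∨ b)) ∨ ¬c
⇔ (b ∧ ¬b ∧ a) ∨ (b ∧ ¬b ∧ b) ∨ (b ∧ ¬a ∧ a) ∨ (b ∧ ¬a ∧ b) ∨ (c ∧ ¬b ∧ a) ∨ (c ∧ ¬b ∧ b) ∨ (c ∧ ¬a ∧ a) ∨ (c ∧ ¬a ∧ b) ∨ ¬c   (distribute ∧ over ∨)
⇔ (b ∧ ¬a) ∨ (c ∧ ¬b ∧ a) ∨ ¬c   (simplify)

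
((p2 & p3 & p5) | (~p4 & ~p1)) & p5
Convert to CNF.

(p2 | ~p4) & (p2 | ~p1) & (p3 | ~p4) & (p3 | ~p1) & p5

((p2 & p3 & p5) | (~p4 & ~p1)) & p5
≡ (p2 | ~p4) & (p2 | ~p1) & (p3 | ~p4) & (p3 | ~p1) & (p5 | ~p4) & (p5 | ~p1) & p5   — distribute | over &
≡ (p2 | ~p4) & (p2 | ~p1) & (p3 | ~p4) & (p3 | ~p1) & p5   — simplify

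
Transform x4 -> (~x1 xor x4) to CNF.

x4 -> (~x1 xor x4)
≡ ~x4 | (~x1 xor x4)   — eliminate ->
≡ ~x4 | ((~x1 | x4) & ~(~x1 & x4))   — expand xor
≡ ~x4 | ((~x1 | x4) & (~~x1 | ~x4))   — De Morgan
≡ ~x4 | ((~x1 | x4) & (x1 | ~x4))   — double negation
≡ (~x4 | ~x1 | x4) & (~x4 | x1 | ~x4)   — distribute | over &
≡ ~x4 | x1   — simplify

~x4 | x1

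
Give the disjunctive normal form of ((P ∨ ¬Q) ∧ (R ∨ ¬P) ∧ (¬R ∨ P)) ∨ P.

((P ∨ ¬Q) ∧ (R ∨ ¬P) ∧ (¬R ∨ P)) ∨ P
⇔ (P ∧ R ∧ ¬R) ∨ (P ∧ R ∧ P) ∨ (P ∧ ¬P ∧ ¬R) ∨ (P ∧ ¬P ∧ P) ∨ (¬Q ∧ R ∧ ¬R) ∨ (¬Q ∧ R ∧ P) ∨ (¬Q ∧ ¬P ∧ ¬R) ∨ (¬Q ∧ ¬P ∧ P) ∨ P   — distribute ∧ over ∨
⇔ (¬Q ∧ ¬P ∧ ¬R) ∨ P   — simplify

(¬Q ∧ ¬P ∧ ¬R) ∨ P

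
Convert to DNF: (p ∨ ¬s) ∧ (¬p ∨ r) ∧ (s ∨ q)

(p ∧ r ∧ s) ∨ (p ∧ r ∧ q) ∨ (¬s ∧ ¬p ∧ q) ∨ (¬s ∧ r ∧ q)

(p ∨ ¬s) ∧ (¬p ∨ r) ∧ (s ∨ q)
⇔ (p ∧ ¬p ∧ s) ∨ (p ∧ ¬p ∧ q) ∨ (p ∧ r ∧ s) ∨ (p ∧ r ∧ q) ∨ (¬s ∧ ¬p ∧ s) ∨ (¬s ∧ ¬p ∧ q) ∨ (¬s ∧ r ∧ s) ∨ (¬s ∧ r ∧ q)   (distribute ∧ over ∨)
⇔ (p ∧ r ∧ s) ∨ (p ∧ r ∧ q) ∨ (¬s ∧ ¬p ∧ q) ∨ (¬s ∧ r ∧ q)   (simplify)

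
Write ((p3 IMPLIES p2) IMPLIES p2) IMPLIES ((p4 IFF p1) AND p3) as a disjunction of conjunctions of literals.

((p3 IMPLIES p2) IMPLIES p2) IMPLIES ((p4 IFF p1) AND p3)
= NOT ((p3 IMPLIES p2) IMPLIES p2) OR ((p4 IFF p1) AND p3)   [eliminate IMPLIES]
= NOT (NOT (p3 IMPLIES p2) OR p2) OR ((p4 IFF p1) AND p3)   [eliminate IMPLIES]
= NOT (NOT (NOT p3 OR p2) OR p2) OR ((p4 IFF p1) AND p3)   [eliminate IMPLIES]
= NOT (NOT (NOT p3 OR p2) OR p2) OR ((p4 IMPLIES p1) AND (p1 IMPLIES p4) AND p3)   [eliminate IFF]
= NOT (NOT (NOT p3 OR p2) OR p2) OR ((NOT p4 OR p1) AND (p1 IMPLIES p4) AND p3)   [eliminate IMPLIES]
= NOT (NOT (NOT p3 OR p2) OR p2) OR ((NOT p4 OR p1) AND (NOT p1 OR p4) AND p3)   [eliminate IMPLIES]
= (NOT NOT (NOT p3 OR p2) AND NOT p2) OR ((NOT p4 OR p1) AND (NOT p1 OR p4) AND p3)   [De Morgan]
= ((NOT p3 OR p2) AND NOT p2) OR ((NOT p4 OR p1) AND (NOT p1 OR p4) AND p3)   [double negation]
= (NOT p3 AND NOT p2) OR (p2 AND NOT p2) OR (NOT p4 AND NOT p1 AND p3) OR (NOT p4 AND p4 AND p3) OR (p1 AND NOT p1 AND p3) OR (p1 AND p4 AND p3)   [distribute AND over OR]
= (NOT p3 AND NOT p2) OR (NOT p4 AND NOT p1 AND p3) OR (p1 AND p4 AND p3)   [simplify]

(NOT p3 AND NOT p2) OR (NOT p4 AND NOT p1 AND p3) OR (p1 AND p4 AND p3)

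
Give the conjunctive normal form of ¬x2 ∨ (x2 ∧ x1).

¬x2 ∨ x1

¬x2 ∨ (x2 ∧ x1)
≡ (¬x2 ∨ x2) ∧ (¬x2 ∨ x1)   [distribute ∨ over ∧]
≡ ¬x2 ∨ x1   [simplify]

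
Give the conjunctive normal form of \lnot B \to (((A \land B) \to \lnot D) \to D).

B \lor D

\lnot B \to (((A \land B) \to \lnot D) \to D)
⇔ \lnot \lnot B \lor (((A \land B) \to \lnot D) \to D)   (eliminate \to)
⇔ \lnot \lnot B \lor \lnot ((A \land B) \to \lnot D) \lor D   (eliminate \to)
⇔ \lnot \lnot B \lor \lnot (\lnot (A \land B) \lor \lnot D) \lor D   (eliminate \to)
⇔ B \lor \lnot (\lnot (A \land B) \lor \lnot D) \lor D   (double negation)
⇔ B \lor (\lnot \lnot (A \land B) \land \lnot \lnot D) \lor D   (De Morgan)
⇔ B \lor (A \land B \land \lnot \lnot D) \lor D   (double negation)
⇔ B \lor (A \land B \land D) \lor D   (double negation)
⇔ (B \lor A \lor D) \land (B \lor B \lor D) \land (B \lor D \lor D)   (distribute \lor over \land)
⇔ B \lor D   (simplify)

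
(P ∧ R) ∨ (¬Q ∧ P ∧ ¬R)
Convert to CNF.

(P ∧ R) ∨ (¬Q ∧ P ∧ ¬R)
≡ (P ∨ ¬Q) ∧ (P ∨ P) ∧ (P ∨ ¬R) ∧ (R ∨ ¬Q) ∧ (R ∨ P) ∧ (R ∨ ¬R)   [distribute ∨ over ∧]
≡ P ∧ (R ∨ ¬Q)   [simplify]

P ∧ (R ∨ ¬Q)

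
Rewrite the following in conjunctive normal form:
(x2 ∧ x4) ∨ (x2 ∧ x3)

(x2 ∧ x4) ∨ (x2 ∧ x3)
≡ (x2 ∨ x2) ∧ (x2 ∨ x3) ∧ (x4 ∨ x2) ∧ (x4 ∨ x3)
≡ x2 ∧ (x4 ∨ x3)

x2 ∧ (x4 ∨ x3)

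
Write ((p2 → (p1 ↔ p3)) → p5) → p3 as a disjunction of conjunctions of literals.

(¬p2 ∧ ¬p5) ∨ (¬p1 ∧ ¬p3 ∧ ¬p5) ∨ p3

((p2 → (p1 ↔ p3)) → p5) → p3
≡ ¬((p2 → (p1 ↔ p3)) → p5) ∨ p3   — eliminate →
≡ ¬(¬(p2 → (p1 ↔ p3)) ∨ p5) ∨ p3   — eliminate →
≡ ¬(¬(¬p2 ∨ (p1 ↔ p3)) ∨ p5) ∨ p3   — eliminate →
≡ ¬(¬(¬p2 ∨ ((p1 → p3) ∧ (p3 → p1))) ∨ p5) ∨ p3   — eliminate ↔
≡ ¬(¬(¬p2 ∨ ((¬p1 ∨ p3) ∧ (p3 → p1))) ∨ p5) ∨ p3   — eliminate →
≡ ¬(¬(¬p2 ∨ ((¬p1 ∨ p3) ∧ (¬p3 ∨ p1))) ∨ p5) ∨ p3   — eliminate →
≡ (¬¬(¬p2 ∨ ((¬p1 ∨ p3) ∧ (¬p3 ∨ p1))) ∧ ¬p5) ∨ p3   — De Morgan
≡ ((¬p2 ∨ ((¬p1 ∨ p3) ∧ (¬p3 ∨ p1))) ∧ ¬p5) ∨ p3   — double negation
≡ (¬p2 ∧ ¬p5) ∨ (¬p1 ∧ ¬p3 ∧ ¬p5) ∨ (¬p1 ∧ p1 ∧ ¬p5) ∨ (p3 ∧ ¬p3 ∧ ¬p5) ∨ (p3 ∧ p1 ∧ ¬p5) ∨ p3   — distribute ∧ over ∨
≡ (¬p2 ∧ ¬p5) ∨ (¬p1 ∧ ¬p3 ∧ ¬p5) ∨ p3   — simplify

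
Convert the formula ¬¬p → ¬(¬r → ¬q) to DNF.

¬p ∨ (¬r ∧ q)

¬¬p → ¬(¬r → ¬q)
≡ ¬¬¬p ∨ ¬(¬r → ¬q)   [eliminate →]
≡ ¬¬¬p ∨ ¬(¬¬r ∨ ¬q)   [eliminate →]
≡ ¬p ∨ ¬(¬¬r ∨ ¬q)   [double negation]
≡ ¬p ∨ (¬¬¬r ∧ ¬¬q)   [De Morgan]
≡ ¬p ∨ (¬r ∧ ¬¬q)   [double negation]
≡ ¬p ∨ (¬r ∧ q)   [double negation]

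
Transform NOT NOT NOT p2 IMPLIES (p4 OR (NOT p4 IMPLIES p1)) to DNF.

NOT NOT NOT p2 IMPLIES (p4 OR (NOT p4 IMPLIES p1))
≡ NOT NOT NOT NOT p2 OR p4 OR (NOT p4 IMPLIES p1)   — eliminate IMPLIES
≡ NOT NOT NOT NOT p2 OR p4 OR NOT NOT p4 OR p1   — eliminate IMPLIES
≡ NOT NOT p2 OR p4 OR NOT NOT p4 OR p1   — double negation
≡ p2 OR p4 OR NOT NOT p4 OR p1   — double negation
≡ p2 OR p4 OR p4 OR p1   — double negation
≡ p2 OR p4 OR p1   — simplify

p2 OR p4 OR p1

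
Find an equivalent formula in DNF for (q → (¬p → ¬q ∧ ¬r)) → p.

(q → (¬p → ¬q ∧ ¬r)) → p
≡ ¬(q → (¬p → ¬q ∧ ¬r)) ∨ p   [eliminate →]
≡ ¬(¬q ∨ (¬p → ¬q ∧ ¬r)) ∨ p   [eliminate →]
≡ ¬(¬q ∨ ¬¬p ∨ ¬q ∧ ¬r) ∨ p   [eliminate →]
≡ ¬¬q ∧ ¬¬¬p ∧ ¬(¬q ∧ ¬r) ∨ p   [De Morgan]
≡ q ∧ ¬¬¬p ∧ ¬(¬q ∧ ¬r) ∨ p   [double negation]
≡ q ∧ ¬p ∧ ¬(¬q ∧ ¬r) ∨ p   [double negation]
≡ q ∧ ¬p ∧ (¬¬q ∨ ¬¬r) ∨ p   [De Morgan]
≡ q ∧ ¬p ∧ (q ∨ ¬¬r) ∨ p   [double negation]
≡ q ∧ ¬p ∧ (q ∨ r) ∨ p   [double negation]
≡ q ∧ ¬p ∧ q ∨ q ∧ ¬p ∧ r ∨ p   [distribute ∧ over ∨]
≡ q ∧ ¬p ∨ p   [simplify]

q ∧ ¬p ∨ p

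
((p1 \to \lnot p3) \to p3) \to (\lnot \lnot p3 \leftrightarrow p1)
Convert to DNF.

((p1 \to \lnot p3) \to p3) \to (\lnot \lnot p3 \leftrightarrow p1)
≡ \lnot ((p1 \to \lnot p3) \to p3) \lor (\lnot \lnot p3 \leftrightarrow p1)
≡ \lnot (\lnot (p1 \to \lnot p3) \lor p3) \lor (\lnot \lnot p3 \leftrightarrow p1)
≡ \lnot (\lnot (\lnot p1 \lor \lnot p3) \lor p3) \lor (\lnot \lnot p3 \leftrightarrow p1)
≡ \lnot (\lnot (\lnot p1 \lor \lnot p3) \lor p3) \lor ((\lnot \lnot p3 \to p1) \land (p1 \to \lnot \lnot p3))
≡ \lnot (\lnot (\lnot p1 \lor \lnot p3) \lor p3) \lor ((\lnot \lnot \lnot p3 \lor p1) \land (p1 \to \lnot \lnot p3))
≡ \lnot (\lnot (\lnot p1 \lor \lnot p3) \lor p3) \lor ((\lnot \lnot \lnot p3 \lor p1) \land (\lnot p1 \lor \lnot \lnot p3))
≡ (\lnot \lnot (\lnot p1 \lor \lnot p3) \land \lnot p3) \lor ((\lnot \lnot \lnot p3 \lor p1) \land (\lnot p1 \lor \lnot \lnot p3))
≡ ((\lnot p1 \lor \lnot p3) \land \lnot p3) \lor ((\lnot \lnot \lnot p3 \lor p1) \land (\lnot p1 \lor \lnot \lnot p3))
≡ ((\lnot p1 \lor \lnot p3) \land \lnot p3) \lor ((\lnot p3 \lor p1) \land (\lnot p1 \lor \lnot \lnot p3))
≡ ((\lnot p1 \lor \lnot p3) \land \lnot p3) \lor ((\lnot p3 \lor p1) \land (\lnot p1 \lor p3))
≡ (\lnot p1 \land \lnot p3) \lor (\lnot p3 \land \lnot p3) \lor (\lnot p3 \land \lnot p1) \lor (\lnot p3 \land p3) \lor (p1 \land \lnot p1) \lor (p1 \land p3)
≡ \lnot p3 \lor (p1 \land p3)

\lnot p3 \lor (p1 \land p3)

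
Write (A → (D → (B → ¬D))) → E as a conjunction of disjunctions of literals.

(A → (D → (B → ¬D))) → E
⇔ ¬(A → (D → (B → ¬D))) ∨ E   [eliminate →]
⇔ ¬(¬A ∨ (D → (B → ¬D))) ∨ E   [eliminate →]
⇔ ¬(¬A ∨ ¬D ∨ (B → ¬D)) ∨ E   [eliminate →]
⇔ ¬(¬A ∨ ¬D ∨ ¬B ∨ ¬D) ∨ E   [eliminate →]
⇔ (¬¬A ∧ ¬¬D ∧ ¬¬B ∧ ¬¬D) ∨ E   [De Morgan]
⇔ (A ∧ ¬¬D ∧ ¬¬B ∧ ¬¬D) ∨ E   [double negation]
⇔ (A ∧ D ∧ ¬¬B ∧ ¬¬D) ∨ E   [double negation]
⇔ (A ∧ D ∧ B ∧ ¬¬D) ∨ E   [double negation]
⇔ (A ∧ D ∧ B ∧ D) ∨ E   [double negation]
⇔ (A ∨ E) ∧ (D ∨ E) ∧ (B ∨ E) ∧ (D ∨ E)   [distribute ∨ over ∧]
⇔ (A ∨ E) ∧ (D ∨ E) ∧ (B ∨ E)   [simplify]

(A ∨ E) ∧ (D ∨ E) ∧ (B ∨ E)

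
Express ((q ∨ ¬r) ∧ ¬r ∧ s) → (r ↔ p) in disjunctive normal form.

((q ∨ ¬r) ∧ ¬r ∧ s) → (r ↔ p)
⇔ ¬((q ∨ ¬r) ∧ ¬r ∧ s) ∨ (r ↔ p)   [eliminate →]
⇔ ¬((q ∨ ¬r) ∧ ¬r ∧ s) ∨ ((r → p) ∧ (p → r))   [eliminate ↔]
⇔ ¬((q ∨ ¬r) ∧ ¬r ∧ s) ∨ ((¬r ∨ p) ∧ (p → r))   [eliminate →]
⇔ ¬((q ∨ ¬r) ∧ ¬r ∧ s) ∨ ((¬r ∨ p) ∧ (¬p ∨ r))   [eliminate →]
⇔ ¬(q ∨ ¬r) ∨ ¬¬r ∨ ¬s ∨ ((¬r ∨ p) ∧ (¬p ∨ r))   [De Morgan]
⇔ (¬q ∧ ¬¬r) ∨ ¬¬r ∨ ¬s ∨ ((¬r ∨ p) ∧ (¬p ∨ r))   [De Morgan]
⇔ (¬q ∧ r) ∨ ¬¬r ∨ ¬s ∨ ((¬r ∨ p) ∧ (¬p ∨ r))   [double negation]
⇔ (¬q ∧ r) ∨ r ∨ ¬s ∨ ((¬r ∨ p) ∧ (¬p ∨ r))   [double negation]
⇔ (¬q ∧ r) ∨ r ∨ ¬s ∨ (¬r ∧ ¬p) ∨ (¬r ∧ r) ∨ (p ∧ ¬p) ∨ (p ∧ r)   [distribute ∧ over ∨]
⇔ r ∨ ¬s ∨ (¬r ∧ ¬p)   [simplify]

r ∨ ¬s ∨ (¬r ∧ ¬p)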